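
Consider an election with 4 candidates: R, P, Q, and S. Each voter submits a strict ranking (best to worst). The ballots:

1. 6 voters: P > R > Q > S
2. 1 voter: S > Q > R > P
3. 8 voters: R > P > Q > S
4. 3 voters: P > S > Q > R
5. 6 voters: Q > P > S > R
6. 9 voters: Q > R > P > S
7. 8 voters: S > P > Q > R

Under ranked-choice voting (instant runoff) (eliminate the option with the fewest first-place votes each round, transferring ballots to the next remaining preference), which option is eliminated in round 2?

Round 1: R 8, P 9, Q 15, S 9. Eliminate R.
Round 2: P 17, Q 15, S 9. Eliminate S.

S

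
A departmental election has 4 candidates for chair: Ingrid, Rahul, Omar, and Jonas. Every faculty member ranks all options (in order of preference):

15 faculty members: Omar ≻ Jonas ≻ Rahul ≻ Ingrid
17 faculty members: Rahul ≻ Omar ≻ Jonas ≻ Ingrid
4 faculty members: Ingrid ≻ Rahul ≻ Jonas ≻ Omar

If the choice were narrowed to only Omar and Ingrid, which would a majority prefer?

Omar

Voters preferring Omar to Ingrid: 32; preferring Ingrid to Omar: 4.
Omar wins the head-to-head.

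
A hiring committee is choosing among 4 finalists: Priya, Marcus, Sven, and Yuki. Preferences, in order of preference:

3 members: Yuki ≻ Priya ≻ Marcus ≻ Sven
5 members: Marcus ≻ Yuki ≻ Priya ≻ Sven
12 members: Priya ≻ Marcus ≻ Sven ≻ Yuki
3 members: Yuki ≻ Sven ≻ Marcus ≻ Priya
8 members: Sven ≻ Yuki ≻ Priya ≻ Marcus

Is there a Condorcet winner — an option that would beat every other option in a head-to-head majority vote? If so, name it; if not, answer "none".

Checking pairwise contests:
Yuki beats Priya 19–12.
Priya beats Marcus 23–8.
Priya beats Sven 20–11.
Marcus beats Yuki 17–14.
Every option loses at least one head-to-head, so there is no Condorcet winner.

none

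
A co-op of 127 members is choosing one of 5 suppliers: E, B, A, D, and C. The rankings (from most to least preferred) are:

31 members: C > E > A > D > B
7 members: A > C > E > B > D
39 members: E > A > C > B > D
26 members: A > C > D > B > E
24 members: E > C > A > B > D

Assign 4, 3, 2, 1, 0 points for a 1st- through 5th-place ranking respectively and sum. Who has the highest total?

C

E: 31·3 + 7·2 + 39·4 + 26·0 + 24·4 = 359
B: 31·0 + 7·1 + 39·1 + 26·1 + 24·1 = 96
A: 31·2 + 7·4 + 39·3 + 26·4 + 24·2 = 359
D: 31·1 + 7·0 + 39·0 + 26·2 + 24·0 = 83
C: 31·4 + 7·3 + 39·2 + 26·3 + 24·3 = 373
C has the highest Borda score (373).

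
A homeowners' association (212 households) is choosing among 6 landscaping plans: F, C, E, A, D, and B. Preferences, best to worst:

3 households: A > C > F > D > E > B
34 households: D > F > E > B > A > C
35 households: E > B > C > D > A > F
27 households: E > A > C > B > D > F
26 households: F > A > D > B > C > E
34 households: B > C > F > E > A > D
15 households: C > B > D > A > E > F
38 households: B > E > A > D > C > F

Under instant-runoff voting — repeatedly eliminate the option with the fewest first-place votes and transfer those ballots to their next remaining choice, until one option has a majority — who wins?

B

Round 1: F 26, C 15, E 62, A 3, D 34, B 72. Eliminate A.
Round 2: F 26, C 18, E 62, D 34, B 72. Eliminate C.
Round 3: F 29, E 62, D 34, B 87. Eliminate F.
Round 4: E 62, D 63, B 87. Eliminate E.
Round 5: D 63, B 149. B has a majority.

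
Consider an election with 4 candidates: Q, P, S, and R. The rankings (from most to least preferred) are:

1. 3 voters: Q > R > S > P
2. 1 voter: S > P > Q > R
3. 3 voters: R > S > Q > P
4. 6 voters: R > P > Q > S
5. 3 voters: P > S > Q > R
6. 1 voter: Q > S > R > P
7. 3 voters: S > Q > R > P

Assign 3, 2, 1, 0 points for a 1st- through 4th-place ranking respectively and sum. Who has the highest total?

Q: 3·3 + 1·1 + 3·1 + 6·1 + 3·1 + 1·3 + 3·2 = 31
P: 3·0 + 1·2 + 3·0 + 6·2 + 3·3 + 1·0 + 3·0 = 23
S: 3·1 + 1·3 + 3·2 + 6·0 + 3·2 + 1·2 + 3·3 = 29
R: 3·2 + 1·0 + 3·3 + 6·3 + 3·0 + 1·1 + 3·1 = 37
R has the highest Borda score (37).

R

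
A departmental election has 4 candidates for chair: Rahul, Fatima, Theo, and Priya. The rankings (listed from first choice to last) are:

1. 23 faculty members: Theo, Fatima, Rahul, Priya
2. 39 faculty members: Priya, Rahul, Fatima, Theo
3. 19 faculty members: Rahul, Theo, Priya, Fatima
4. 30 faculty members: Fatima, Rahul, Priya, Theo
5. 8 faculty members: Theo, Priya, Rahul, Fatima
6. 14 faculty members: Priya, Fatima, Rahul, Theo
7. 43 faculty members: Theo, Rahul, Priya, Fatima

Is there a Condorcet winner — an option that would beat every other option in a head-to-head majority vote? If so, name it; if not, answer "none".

Rahul vs Fatima: 109–67 for Rahul.
Rahul vs Theo: 102–74 for Rahul.
Rahul vs Priya: 115–61 for Rahul.
Rahul beats every other option head-to-head.

Rahul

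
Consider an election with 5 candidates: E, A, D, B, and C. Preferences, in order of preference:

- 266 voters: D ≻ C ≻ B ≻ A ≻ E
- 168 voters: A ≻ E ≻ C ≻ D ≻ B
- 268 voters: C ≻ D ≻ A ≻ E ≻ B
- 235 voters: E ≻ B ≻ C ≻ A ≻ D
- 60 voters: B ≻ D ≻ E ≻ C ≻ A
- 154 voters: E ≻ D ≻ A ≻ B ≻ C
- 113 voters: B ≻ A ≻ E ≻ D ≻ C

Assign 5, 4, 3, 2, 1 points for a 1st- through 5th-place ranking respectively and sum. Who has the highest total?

D

E: 266·1 + 168·4 + 268·2 + 235·5 + 60·3 + 154·5 + 113·3 = 3938
A: 266·2 + 168·5 + 268·3 + 235·2 + 60·1 + 154·3 + 113·4 = 3620
D: 266·5 + 168·2 + 268·4 + 235·1 + 60·4 + 154·4 + 113·2 = 4055
B: 266·3 + 168·1 + 268·1 + 235·4 + 60·5 + 154·2 + 113·5 = 3347
C: 266·4 + 168·3 + 268·5 + 235·3 + 60·2 + 154·1 + 113·1 = 4000
D has the highest Borda score (4055).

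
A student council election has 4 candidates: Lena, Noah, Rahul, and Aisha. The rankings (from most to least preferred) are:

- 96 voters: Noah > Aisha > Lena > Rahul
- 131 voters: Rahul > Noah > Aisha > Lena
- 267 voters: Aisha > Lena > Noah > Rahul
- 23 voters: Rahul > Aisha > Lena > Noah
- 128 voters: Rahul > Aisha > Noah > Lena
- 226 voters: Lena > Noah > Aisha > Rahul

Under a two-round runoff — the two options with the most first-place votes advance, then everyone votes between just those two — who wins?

Aisha

Round 1 first-place votes: Lena 226, Noah 96, Rahul 282, Aisha 267.
Rahul and Aisha advance.
Runoff: Rahul is preferred to Aisha by 282 voters; Aisha by 589.
Aisha wins the runoff.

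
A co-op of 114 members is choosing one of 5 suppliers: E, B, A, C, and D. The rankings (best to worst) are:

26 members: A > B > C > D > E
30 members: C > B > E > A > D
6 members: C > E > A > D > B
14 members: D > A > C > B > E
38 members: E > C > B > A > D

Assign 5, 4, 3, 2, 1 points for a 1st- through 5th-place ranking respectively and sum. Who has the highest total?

C

E: 26·1 + 30·3 + 6·4 + 14·1 + 38·5 = 344
B: 26·4 + 30·4 + 6·1 + 14·2 + 38·3 = 372
A: 26·5 + 30·2 + 6·3 + 14·4 + 38·2 = 340
C: 26·3 + 30·5 + 6·5 + 14·3 + 38·4 = 452
D: 26·2 + 30·1 + 6·2 + 14·5 + 38·1 = 202
C has the highest Borda score (452).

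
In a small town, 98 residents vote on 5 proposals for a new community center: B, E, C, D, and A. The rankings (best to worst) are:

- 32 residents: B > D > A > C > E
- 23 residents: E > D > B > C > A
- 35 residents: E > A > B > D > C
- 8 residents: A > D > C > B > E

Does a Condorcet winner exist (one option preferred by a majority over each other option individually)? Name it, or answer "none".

E vs B: 58–40 for E.
E vs C: 58–40 for E.
E vs D: 58–40 for E.
E vs A: 58–40 for E.
E beats every other option head-to-head.

E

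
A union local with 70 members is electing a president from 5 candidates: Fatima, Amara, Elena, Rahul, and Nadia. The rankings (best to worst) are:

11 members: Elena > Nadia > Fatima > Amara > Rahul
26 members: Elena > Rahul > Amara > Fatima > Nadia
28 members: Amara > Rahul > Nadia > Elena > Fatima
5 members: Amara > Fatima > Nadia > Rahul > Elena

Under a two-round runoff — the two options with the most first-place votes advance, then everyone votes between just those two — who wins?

Elena

Round 1 first-place votes: Fatima 0, Amara 33, Elena 37, Rahul 0, Nadia 0.
Elena and Amara advance.
Runoff: Elena is preferred to Amara by 37 voters; Amara by 33.
Elena wins the runoff.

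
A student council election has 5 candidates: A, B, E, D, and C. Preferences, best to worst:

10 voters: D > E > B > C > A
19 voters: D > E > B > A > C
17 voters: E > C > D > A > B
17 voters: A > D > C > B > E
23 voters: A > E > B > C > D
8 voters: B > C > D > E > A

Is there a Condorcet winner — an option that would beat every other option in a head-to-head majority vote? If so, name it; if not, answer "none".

Checking pairwise contests:
E beats A 54–40.
A beats B 57–37.
D beats E 54–40.
C beats D 48–46.
A beats C 59–35.
Every option loses at least one head-to-head, so there is no Condorcet winner.

none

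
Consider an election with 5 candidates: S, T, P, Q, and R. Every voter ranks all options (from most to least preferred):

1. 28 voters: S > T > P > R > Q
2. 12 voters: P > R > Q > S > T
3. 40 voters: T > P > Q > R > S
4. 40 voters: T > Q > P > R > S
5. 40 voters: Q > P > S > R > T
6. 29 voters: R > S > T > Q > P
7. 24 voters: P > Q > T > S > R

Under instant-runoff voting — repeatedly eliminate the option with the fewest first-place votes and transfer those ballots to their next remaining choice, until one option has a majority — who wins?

Round 1: S 28, T 80, P 36, Q 40, R 29. Eliminate S.
Round 2: T 108, P 36, Q 40, R 29. T has a majority.

T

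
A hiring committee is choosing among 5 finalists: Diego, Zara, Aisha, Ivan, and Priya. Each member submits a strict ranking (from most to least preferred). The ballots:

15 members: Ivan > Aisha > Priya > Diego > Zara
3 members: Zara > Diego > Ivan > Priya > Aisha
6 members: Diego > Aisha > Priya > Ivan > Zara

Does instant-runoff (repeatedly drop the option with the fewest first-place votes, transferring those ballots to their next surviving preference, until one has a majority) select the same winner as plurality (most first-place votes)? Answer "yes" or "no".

yes

Instant-runoff — R1 Diego 6, Zara 3, Aisha 0, Ivan 15, Priya 0 (Ivan winner). Winner: Ivan.
Plurality — first-place votes: Diego 6, Zara 3, Aisha 0, Ivan 15, Priya 0. Winner: Ivan.
The two methods agree.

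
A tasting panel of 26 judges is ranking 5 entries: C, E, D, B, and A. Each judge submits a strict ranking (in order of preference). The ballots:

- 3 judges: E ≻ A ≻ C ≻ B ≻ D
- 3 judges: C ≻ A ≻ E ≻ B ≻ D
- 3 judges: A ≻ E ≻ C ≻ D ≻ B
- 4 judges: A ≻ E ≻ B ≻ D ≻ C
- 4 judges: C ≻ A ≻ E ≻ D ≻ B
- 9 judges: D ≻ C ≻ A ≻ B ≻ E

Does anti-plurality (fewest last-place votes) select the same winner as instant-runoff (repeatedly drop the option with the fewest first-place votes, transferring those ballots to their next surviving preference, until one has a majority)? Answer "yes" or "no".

Anti-plurality — last-place votes: C 4, E 9, D 6, B 7, A 0. Winner: A.
Instant-runoff — R1 C 7, E 3, D 9, B 0, A 7 (B out); R2 C 7, E 3, D 9, A 7 (E out); R3 C 7, D 9, A 10 (C out); R4 D 9, A 17 (A winner). Winner: A.
The two methods agree.

yes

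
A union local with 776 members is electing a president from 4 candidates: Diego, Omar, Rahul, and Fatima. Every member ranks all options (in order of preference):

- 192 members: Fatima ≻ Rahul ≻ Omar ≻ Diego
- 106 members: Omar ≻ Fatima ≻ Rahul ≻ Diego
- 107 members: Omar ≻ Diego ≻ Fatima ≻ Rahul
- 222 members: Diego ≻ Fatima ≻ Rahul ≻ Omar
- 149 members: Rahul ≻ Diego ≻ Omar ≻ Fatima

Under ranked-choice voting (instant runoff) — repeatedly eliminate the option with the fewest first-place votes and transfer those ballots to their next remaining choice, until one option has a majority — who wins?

Omar

Round 1: Diego 222, Omar 213, Rahul 149, Fatima 192. Eliminate Rahul.
Round 2: Diego 371, Omar 213, Fatima 192. Eliminate Fatima.
Round 3: Diego 371, Omar 405. Omar has a majority.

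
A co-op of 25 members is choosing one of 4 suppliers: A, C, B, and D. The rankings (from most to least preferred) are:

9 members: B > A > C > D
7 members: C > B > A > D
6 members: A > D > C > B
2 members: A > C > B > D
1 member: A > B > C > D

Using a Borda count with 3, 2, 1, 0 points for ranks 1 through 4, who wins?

A

A: 9·2 + 7·1 + 6·3 + 2·3 + 1·3 = 52
C: 9·1 + 7·3 + 6·1 + 2·2 + 1·1 = 41
B: 9·3 + 7·2 + 6·0 + 2·1 + 1·2 = 45
D: 9·0 + 7·0 + 6·2 + 2·0 + 1·0 = 12
A has the highest Borda score (52).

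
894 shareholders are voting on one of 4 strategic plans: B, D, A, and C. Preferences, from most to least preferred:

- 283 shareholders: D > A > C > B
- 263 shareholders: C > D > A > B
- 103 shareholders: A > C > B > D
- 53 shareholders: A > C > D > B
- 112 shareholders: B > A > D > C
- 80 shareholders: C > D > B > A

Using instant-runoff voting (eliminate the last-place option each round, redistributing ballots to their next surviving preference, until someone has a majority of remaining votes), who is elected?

Round 1: B 112, D 283, A 156, C 343. Eliminate B.
Round 2: D 283, A 268, C 343. Eliminate A.
Round 3: D 395, C 499. C has a majority.

C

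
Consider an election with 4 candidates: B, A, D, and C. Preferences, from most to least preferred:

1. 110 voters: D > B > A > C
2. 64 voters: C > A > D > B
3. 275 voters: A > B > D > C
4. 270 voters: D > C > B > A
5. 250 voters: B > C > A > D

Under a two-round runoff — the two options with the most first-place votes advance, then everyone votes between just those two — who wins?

A

Round 1 first-place votes: B 250, A 275, D 380, C 64.
D and A advance.
Runoff: D is preferred to A by 380 voters; A by 589.
A wins the runoff.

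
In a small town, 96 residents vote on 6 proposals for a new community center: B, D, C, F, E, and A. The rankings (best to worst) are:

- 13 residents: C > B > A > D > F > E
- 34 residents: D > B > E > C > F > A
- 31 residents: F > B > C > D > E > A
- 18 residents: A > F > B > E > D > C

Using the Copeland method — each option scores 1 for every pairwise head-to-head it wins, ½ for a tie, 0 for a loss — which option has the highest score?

B: beats D, C, E, and A; loses to F → score 4.
D: beats C, E, and A; loses to B and F → score 3.
C: beats A; loses to B, D, F, and E → score 1.
F: beats B, D, C, E, and A → score 5.
E: beats C and A; loses to B, D, and F → score 2.
A: loses to B, D, C, F, and E → score 0.
F has the best pairwise record.

F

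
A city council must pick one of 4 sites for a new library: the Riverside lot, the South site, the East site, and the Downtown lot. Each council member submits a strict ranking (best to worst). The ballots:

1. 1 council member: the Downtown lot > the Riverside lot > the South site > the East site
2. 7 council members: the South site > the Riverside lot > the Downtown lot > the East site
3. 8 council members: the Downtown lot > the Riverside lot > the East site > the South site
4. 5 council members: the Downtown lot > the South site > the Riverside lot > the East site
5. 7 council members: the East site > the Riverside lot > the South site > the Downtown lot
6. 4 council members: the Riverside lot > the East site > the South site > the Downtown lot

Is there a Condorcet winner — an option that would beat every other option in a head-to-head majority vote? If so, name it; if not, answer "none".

the Riverside lot

the Riverside lot vs the South site: 20–12 for the Riverside lot.
the Riverside lot vs the East site: 25–7 for the Riverside lot.
the Riverside lot vs the Downtown lot: 18–14 for the Riverside lot.
the Riverside lot beats every other option head-to-head.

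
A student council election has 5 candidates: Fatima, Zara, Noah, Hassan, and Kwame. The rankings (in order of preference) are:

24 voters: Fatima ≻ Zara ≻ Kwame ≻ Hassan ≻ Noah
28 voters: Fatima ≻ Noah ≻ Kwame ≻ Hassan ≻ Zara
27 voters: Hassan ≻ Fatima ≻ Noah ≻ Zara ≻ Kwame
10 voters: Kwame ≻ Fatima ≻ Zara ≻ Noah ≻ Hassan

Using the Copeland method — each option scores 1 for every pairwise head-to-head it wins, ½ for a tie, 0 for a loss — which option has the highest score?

Fatima

Fatima: beats Zara, Noah, Hassan, and Kwame → score 4.
Zara: beats Kwame; loses to Fatima, Noah, and Hassan → score 1.
Noah: beats Zara and Kwame; loses to Fatima and Hassan → score 2.
Hassan: beats Zara and Noah; loses to Fatima and Kwame → score 2.
Kwame: beats Hassan; loses to Fatima, Zara, and Noah → score 1.
Fatima has the best pairwise record.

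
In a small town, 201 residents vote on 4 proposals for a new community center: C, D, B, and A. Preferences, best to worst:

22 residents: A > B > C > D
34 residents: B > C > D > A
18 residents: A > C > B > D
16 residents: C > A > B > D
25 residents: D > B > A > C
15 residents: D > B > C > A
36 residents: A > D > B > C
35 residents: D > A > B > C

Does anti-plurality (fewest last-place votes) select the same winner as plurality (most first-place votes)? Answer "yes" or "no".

no

Anti-plurality — last-place votes: C 96, D 56, B 0, A 49. Winner: B.
Plurality — first-place votes: C 16, D 75, B 34, A 76. Winner: A.
The two methods disagree.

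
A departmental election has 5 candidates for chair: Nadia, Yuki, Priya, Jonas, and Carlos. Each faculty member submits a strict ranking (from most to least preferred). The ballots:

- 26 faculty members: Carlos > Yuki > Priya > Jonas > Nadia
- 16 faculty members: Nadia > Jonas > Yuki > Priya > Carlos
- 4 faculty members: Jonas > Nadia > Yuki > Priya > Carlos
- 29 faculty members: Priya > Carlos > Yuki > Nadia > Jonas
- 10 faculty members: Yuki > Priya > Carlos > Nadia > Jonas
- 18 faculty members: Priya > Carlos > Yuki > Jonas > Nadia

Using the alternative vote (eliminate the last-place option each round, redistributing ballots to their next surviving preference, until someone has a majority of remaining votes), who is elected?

Priya

Round 1: Nadia 16, Yuki 10, Priya 47, Jonas 4, Carlos 26. Eliminate Jonas.
Round 2: Nadia 20, Yuki 10, Priya 47, Carlos 26. Eliminate Yuki.
Round 3: Nadia 20, Priya 57, Carlos 26. Priya has a majority.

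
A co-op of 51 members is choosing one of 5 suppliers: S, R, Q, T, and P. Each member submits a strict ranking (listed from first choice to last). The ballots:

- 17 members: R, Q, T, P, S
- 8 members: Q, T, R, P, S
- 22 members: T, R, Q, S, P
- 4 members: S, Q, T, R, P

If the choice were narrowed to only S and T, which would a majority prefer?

Voters preferring S to T: 4; preferring T to S: 47.
T wins the head-to-head.

T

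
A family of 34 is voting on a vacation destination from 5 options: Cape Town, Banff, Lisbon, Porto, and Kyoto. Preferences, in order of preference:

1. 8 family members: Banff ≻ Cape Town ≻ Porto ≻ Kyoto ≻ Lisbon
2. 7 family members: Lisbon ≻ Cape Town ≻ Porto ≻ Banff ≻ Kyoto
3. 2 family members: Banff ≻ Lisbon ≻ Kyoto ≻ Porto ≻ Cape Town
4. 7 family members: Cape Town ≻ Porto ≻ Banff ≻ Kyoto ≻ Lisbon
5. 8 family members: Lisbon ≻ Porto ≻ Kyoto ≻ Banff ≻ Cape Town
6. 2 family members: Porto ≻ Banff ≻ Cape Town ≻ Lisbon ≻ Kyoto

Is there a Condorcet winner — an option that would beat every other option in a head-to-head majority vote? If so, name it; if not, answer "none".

Checking pairwise contests:
Banff beats Cape Town 20–14.
Porto beats Banff 24–10.
Banff beats Lisbon 19–15.
Cape Town beats Porto 22–12.
Cape Town beats Kyoto 24–10.
Every option loses at least one head-to-head, so there is no Condorcet winner.

none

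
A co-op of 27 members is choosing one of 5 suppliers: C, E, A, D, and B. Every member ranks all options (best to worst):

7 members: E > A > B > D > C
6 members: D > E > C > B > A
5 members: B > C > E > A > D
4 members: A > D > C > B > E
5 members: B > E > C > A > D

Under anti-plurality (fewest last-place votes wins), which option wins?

Last-place votes: C 7, E 4, A 6, D 10, B 0.
B is ranked last by the fewest voters, so B wins.

B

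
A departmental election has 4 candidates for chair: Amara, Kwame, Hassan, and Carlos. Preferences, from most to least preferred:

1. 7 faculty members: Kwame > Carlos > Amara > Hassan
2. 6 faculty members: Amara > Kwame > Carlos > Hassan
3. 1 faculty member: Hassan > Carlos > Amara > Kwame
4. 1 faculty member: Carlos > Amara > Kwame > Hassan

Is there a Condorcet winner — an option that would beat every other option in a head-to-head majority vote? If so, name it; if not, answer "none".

Checking pairwise contests:
Carlos beats Amara 9–6.
Amara beats Kwame 8–7.
Amara beats Hassan 14–1.
Kwame beats Carlos 13–2.
Every option loses at least one head-to-head, so there is no Condorcet winner.

none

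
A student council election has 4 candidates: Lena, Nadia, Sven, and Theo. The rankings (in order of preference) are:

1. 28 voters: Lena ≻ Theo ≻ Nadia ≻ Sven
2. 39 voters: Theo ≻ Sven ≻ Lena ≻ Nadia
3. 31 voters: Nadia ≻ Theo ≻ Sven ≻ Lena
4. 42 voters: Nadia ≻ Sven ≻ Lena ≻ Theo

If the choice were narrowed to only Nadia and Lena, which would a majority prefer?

Voters preferring Nadia to Lena: 73; preferring Lena to Nadia: 67.
Nadia wins the head-to-head.

Nadia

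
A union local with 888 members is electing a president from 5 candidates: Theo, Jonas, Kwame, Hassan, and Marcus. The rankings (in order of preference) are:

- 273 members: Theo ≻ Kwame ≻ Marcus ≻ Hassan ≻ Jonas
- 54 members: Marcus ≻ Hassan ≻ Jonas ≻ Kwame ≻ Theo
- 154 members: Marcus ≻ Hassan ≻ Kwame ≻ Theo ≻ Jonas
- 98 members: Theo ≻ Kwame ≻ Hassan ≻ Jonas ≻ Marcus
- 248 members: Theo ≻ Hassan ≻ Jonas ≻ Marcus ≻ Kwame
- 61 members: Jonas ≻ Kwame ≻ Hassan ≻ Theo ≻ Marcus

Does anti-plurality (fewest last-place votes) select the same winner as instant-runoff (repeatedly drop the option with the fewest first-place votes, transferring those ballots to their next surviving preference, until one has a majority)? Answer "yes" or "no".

Anti-plurality — last-place votes: Theo 54, Jonas 427, Kwame 248, Hassan 0, Marcus 159. Winner: Hassan.
Instant-runoff — R1 Theo 619, Jonas 61, Kwame 0, Hassan 0, Marcus 208 (Theo winner). Winner: Theo.
The two methods disagree.

no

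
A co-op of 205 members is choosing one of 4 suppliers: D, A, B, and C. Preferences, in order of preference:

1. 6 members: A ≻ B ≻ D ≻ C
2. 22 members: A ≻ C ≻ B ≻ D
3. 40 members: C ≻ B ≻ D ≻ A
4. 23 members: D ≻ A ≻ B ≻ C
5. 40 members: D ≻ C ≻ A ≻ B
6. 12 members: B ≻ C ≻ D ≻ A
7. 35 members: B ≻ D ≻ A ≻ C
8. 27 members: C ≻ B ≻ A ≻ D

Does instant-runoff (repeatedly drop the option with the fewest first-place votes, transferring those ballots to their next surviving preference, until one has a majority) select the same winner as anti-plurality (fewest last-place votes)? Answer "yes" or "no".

Instant-runoff — R1 D 63, A 28, B 47, C 67 (A out); R2 D 63, B 53, C 89 (B out); R3 D 104, C 101 (D winner). Winner: D.
Anti-plurality — last-place votes: D 49, A 52, B 40, C 64. Winner: B.
The two methods disagree.

no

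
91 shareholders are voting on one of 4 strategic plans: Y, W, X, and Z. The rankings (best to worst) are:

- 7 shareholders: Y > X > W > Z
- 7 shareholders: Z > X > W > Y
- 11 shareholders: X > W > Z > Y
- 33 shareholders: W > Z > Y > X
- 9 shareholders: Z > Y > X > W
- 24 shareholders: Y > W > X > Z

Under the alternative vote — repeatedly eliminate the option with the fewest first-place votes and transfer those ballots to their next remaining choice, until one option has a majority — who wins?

W

Round 1: Y 31, W 33, X 11, Z 16. Eliminate X.
Round 2: Y 31, W 44, Z 16. Eliminate Z.
Round 3: Y 40, W 51. W has a majority.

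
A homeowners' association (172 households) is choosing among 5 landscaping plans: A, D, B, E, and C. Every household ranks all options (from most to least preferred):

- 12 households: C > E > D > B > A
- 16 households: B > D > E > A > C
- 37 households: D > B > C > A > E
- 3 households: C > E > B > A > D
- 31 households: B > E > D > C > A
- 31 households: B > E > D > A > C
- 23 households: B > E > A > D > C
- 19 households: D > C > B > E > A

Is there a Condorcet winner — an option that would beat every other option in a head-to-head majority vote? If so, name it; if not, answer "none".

B

B vs A: 172–0 for B.
B vs D: 104–68 for B.
B vs E: 157–15 for B.
B vs C: 138–34 for B.
B beats every other option head-to-head.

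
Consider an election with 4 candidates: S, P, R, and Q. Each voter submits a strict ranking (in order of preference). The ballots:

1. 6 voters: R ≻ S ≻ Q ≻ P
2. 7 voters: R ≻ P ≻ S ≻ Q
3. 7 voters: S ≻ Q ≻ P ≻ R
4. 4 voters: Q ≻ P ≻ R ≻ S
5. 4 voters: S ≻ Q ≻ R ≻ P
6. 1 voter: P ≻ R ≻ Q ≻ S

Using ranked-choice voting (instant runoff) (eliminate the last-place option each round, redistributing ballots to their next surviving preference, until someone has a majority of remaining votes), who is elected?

Round 1: S 11, P 1, R 13, Q 4. Eliminate P.
Round 2: S 11, R 14, Q 4. Eliminate Q.
Round 3: S 11, R 18. R has a majority.

R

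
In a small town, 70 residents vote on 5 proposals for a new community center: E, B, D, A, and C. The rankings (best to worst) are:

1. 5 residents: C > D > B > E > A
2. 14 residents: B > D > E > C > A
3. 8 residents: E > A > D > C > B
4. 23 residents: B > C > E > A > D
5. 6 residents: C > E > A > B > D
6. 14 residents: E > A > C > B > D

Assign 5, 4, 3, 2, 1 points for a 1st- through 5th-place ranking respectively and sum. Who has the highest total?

E: 5·2 + 14·3 + 8·5 + 23·3 + 6·4 + 14·5 = 255
B: 5·3 + 14·5 + 8·1 + 23·5 + 6·2 + 14·2 = 248
D: 5·4 + 14·4 + 8·3 + 23·1 + 6·1 + 14·1 = 143
A: 5·1 + 14·1 + 8·4 + 23·2 + 6·3 + 14·4 = 171
C: 5·5 + 14·2 + 8·2 + 23·4 + 6·5 + 14·3 = 233
E has the highest Borda score (255).

E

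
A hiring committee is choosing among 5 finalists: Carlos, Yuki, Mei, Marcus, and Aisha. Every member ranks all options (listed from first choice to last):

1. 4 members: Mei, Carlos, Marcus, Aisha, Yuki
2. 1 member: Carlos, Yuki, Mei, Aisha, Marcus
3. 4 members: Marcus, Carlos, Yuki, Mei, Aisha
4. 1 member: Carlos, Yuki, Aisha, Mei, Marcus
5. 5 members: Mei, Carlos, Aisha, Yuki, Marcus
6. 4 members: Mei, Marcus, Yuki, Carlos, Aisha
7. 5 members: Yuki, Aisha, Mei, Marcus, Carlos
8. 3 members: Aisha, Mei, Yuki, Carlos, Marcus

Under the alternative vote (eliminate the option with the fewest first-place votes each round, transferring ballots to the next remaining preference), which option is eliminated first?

Round 1: Carlos 2, Yuki 5, Mei 13, Marcus 4, Aisha 3. Eliminate Carlos.

Carlos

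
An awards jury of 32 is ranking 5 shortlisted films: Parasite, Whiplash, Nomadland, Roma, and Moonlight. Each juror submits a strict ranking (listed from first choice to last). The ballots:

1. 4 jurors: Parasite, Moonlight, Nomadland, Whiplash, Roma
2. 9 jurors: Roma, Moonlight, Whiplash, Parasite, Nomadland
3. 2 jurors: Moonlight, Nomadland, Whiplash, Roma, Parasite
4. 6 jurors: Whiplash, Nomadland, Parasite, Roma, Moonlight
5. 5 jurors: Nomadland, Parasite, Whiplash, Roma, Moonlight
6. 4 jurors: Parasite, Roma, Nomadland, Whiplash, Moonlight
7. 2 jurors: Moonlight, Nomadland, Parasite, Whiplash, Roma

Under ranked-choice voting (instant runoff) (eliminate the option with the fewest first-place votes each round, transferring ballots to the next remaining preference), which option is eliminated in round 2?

Round 1: Parasite 8, Whiplash 6, Nomadland 5, Roma 9, Moonlight 4. Eliminate Moonlight.
Round 2: Parasite 8, Whiplash 6, Nomadland 9, Roma 9. Eliminate Whiplash.

Whiplash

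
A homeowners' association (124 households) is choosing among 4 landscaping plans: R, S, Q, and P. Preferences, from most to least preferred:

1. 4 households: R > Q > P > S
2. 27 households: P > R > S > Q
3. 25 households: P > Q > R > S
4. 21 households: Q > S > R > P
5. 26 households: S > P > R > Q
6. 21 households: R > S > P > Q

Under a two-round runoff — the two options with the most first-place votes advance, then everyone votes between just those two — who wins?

S

Round 1 first-place votes: R 25, S 26, Q 21, P 52.
P and S advance.
Runoff: P is preferred to S by 56 voters; S by 68.
S wins the runoff.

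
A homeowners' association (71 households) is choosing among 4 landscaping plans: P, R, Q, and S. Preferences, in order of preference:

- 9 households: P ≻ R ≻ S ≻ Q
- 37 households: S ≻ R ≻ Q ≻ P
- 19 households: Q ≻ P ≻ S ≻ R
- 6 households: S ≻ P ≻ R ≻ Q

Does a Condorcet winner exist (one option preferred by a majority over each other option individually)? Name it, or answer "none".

S

S vs P: 43–28 for S.
S vs R: 62–9 for S.
S vs Q: 52–19 for S.
S beats every other option head-to-head.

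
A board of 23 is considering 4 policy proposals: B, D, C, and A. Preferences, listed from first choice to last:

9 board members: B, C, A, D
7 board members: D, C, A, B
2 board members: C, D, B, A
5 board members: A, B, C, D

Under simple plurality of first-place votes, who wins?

B

First-place votes: B 9, D 7, C 2, A 5.
B has the most first-place votes.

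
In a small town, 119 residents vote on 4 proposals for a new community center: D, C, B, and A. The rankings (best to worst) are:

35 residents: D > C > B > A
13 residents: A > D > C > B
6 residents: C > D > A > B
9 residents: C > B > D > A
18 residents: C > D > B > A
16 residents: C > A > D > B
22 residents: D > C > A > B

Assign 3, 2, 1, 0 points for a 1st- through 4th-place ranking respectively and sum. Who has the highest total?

D: 35·3 + 13·2 + 6·2 + 9·1 + 18·2 + 16·1 + 22·3 = 270
C: 35·2 + 13·1 + 6·3 + 9·3 + 18·3 + 16·3 + 22·2 = 274
B: 35·1 + 13·0 + 6·0 + 9·2 + 18·1 + 16·0 + 22·0 = 71
A: 35·0 + 13·3 + 6·1 + 9·0 + 18·0 + 16·2 + 22·1 = 99
C has the highest Borda score (274).

C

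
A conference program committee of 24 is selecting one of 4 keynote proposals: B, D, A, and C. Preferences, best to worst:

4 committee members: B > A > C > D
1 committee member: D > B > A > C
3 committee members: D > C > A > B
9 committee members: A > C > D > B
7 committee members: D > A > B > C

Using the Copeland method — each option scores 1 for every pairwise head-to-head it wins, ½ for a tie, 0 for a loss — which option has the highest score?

A

B: ties C; loses to D and A → score 0.5.
D: beats B; loses to A and C → score 1.
A: beats B, D, and C → score 3.
C: beats D; ties B; loses to A → score 1.5.
A has the best pairwise record.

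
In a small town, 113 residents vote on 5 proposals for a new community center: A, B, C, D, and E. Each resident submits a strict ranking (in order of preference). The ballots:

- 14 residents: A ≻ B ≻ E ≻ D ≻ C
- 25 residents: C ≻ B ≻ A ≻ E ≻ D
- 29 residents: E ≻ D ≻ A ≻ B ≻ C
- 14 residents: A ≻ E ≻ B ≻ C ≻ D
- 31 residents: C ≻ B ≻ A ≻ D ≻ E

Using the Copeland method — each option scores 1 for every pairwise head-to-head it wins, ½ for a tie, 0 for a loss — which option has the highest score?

A: beats B, C, D, and E → score 4.
B: beats C, D, and E; loses to A → score 3.
C: beats D; loses to A, B, and E → score 1.
D: loses to A, B, C, and E → score 0.
E: beats C and D; loses to A and B → score 2.
A has the best pairwise record.

A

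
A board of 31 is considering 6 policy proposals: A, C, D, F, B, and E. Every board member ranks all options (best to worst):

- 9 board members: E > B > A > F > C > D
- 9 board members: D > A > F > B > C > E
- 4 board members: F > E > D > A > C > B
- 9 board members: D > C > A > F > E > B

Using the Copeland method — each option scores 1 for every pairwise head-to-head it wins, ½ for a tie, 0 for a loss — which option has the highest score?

D

A: beats C, F, B, and E; loses to D → score 4.
C: beats E; loses to A, D, F, and B → score 1.
D: beats A, C, F, B, and E → score 5.
F: beats C, B, and E; loses to A and D → score 3.
B: beats C; loses to A, D, F, and E → score 1.
E: beats B; loses to A, C, D, and F → score 1.
D has the best pairwise record.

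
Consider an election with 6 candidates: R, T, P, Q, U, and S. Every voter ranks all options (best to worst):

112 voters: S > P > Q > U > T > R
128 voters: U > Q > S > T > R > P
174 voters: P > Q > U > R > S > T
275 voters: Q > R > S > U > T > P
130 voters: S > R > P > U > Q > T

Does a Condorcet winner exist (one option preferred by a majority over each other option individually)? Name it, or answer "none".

none

Checking pairwise contests:
Q beats R 689–130.
R beats T 579–240.
R beats P 533–286.
P beats Q 416–403.
P beats U 416–403.
R beats S 449–370.
Every option loses at least one head-to-head, so there is no Condorcet winner.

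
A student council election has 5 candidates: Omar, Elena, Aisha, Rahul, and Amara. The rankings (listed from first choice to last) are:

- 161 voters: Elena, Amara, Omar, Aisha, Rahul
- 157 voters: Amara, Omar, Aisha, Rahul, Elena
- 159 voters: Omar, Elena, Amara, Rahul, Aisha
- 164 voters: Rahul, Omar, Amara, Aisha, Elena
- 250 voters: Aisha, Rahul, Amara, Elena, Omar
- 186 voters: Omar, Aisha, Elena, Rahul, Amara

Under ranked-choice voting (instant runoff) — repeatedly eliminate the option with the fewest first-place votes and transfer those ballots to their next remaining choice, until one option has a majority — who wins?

Round 1: Omar 345, Elena 161, Aisha 250, Rahul 164, Amara 157. Eliminate Amara.
Round 2: Omar 502, Elena 161, Aisha 250, Rahul 164. Eliminate Elena.
Round 3: Omar 663, Aisha 250, Rahul 164. Omar has a majority.

Omar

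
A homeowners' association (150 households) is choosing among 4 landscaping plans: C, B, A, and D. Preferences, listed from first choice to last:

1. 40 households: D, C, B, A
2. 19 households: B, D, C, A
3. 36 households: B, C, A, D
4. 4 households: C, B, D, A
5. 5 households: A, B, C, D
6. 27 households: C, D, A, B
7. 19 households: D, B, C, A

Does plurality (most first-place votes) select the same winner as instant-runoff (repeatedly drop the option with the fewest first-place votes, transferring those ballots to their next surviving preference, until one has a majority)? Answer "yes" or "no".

Plurality — first-place votes: C 31, B 55, A 5, D 59. Winner: D.
Instant-runoff — R1 C 31, B 55, A 5, D 59 (A out); R2 C 31, B 60, D 59 (C out); R3 B 64, D 86 (D winner). Winner: D.
The two methods agree.

yes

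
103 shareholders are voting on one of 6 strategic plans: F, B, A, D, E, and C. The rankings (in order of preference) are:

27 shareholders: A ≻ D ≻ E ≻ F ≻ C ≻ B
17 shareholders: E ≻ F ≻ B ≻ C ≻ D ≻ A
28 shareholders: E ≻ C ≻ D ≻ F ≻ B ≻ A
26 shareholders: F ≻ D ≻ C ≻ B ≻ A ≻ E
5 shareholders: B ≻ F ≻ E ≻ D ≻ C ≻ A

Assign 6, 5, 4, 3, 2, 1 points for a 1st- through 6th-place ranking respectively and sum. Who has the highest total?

F

F: 27·3 + 17·5 + 28·3 + 26·6 + 5·5 = 431
B: 27·1 + 17·4 + 28·2 + 26·3 + 5·6 = 259
A: 27·6 + 17·1 + 28·1 + 26·2 + 5·1 = 264
D: 27·5 + 17·2 + 28·4 + 26·5 + 5·3 = 426
E: 27·4 + 17·6 + 28·6 + 26·1 + 5·4 = 424
C: 27·2 + 17·3 + 28·5 + 26·4 + 5·2 = 359
F has the highest Borda score (431).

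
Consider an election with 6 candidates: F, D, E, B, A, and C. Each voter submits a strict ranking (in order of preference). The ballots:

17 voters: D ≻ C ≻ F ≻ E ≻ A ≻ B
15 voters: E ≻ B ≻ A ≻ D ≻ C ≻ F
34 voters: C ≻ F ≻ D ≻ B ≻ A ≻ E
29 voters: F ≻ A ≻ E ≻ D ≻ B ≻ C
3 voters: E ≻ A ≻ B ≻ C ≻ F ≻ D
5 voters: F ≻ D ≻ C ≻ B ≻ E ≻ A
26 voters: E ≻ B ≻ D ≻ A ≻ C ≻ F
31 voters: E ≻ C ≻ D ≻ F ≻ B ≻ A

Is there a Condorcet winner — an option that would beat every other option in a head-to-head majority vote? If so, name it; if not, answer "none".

none

Checking pairwise contests:
D beats F 89–71.
E beats D 104–56.
F beats E 85–75.
F beats B 116–44.
F beats A 116–44.
D beats C 92–68.
Every option loses at least one head-to-head, so there is no Condorcet winner.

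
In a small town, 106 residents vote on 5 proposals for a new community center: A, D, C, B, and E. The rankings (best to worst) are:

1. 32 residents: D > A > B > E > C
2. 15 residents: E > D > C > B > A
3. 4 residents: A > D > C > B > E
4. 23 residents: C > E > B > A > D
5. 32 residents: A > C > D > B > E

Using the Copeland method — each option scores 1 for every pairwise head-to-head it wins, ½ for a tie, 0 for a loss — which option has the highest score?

A

A: beats D, C, B, and E → score 4.
D: beats B and E; loses to A and C → score 2.
C: beats D, B, and E; loses to A → score 3.
B: beats E; loses to A, D, and C → score 1.
E: loses to A, D, C, and B → score 0.
A has the best pairwise record.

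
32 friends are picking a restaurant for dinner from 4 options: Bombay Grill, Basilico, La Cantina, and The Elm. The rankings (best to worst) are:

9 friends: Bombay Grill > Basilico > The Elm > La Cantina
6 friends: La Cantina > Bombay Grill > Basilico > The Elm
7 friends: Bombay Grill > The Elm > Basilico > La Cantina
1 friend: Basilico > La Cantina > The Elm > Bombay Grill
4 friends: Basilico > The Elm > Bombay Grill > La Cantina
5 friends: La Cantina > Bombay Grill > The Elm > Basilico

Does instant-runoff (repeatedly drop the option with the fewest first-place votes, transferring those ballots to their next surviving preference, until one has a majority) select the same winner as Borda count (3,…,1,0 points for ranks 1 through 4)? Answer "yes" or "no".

yes

Instant-runoff — R1 Bombay Grill 16, Basilico 5, La Cantina 11, The Elm 0 (The Elm out); R2 Bombay Grill 16, Basilico 5, La Cantina 11 (Basilico out); R3 Bombay Grill 20, La Cantina 12 (Bombay Grill winner). Winner: Bombay Grill.
Borda — scores: Bombay Grill 74, Basilico 46, La Cantina 35, The Elm 37. Winner: Bombay Grill.
The two methods agree.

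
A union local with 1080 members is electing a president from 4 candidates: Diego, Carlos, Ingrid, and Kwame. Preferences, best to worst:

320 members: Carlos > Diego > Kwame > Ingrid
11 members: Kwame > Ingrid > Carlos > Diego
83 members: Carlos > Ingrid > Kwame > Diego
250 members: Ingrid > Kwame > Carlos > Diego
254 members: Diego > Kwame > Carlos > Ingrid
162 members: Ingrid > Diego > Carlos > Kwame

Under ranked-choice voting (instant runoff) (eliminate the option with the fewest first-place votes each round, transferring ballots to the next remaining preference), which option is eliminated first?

Kwame

Round 1: Diego 254, Carlos 403, Ingrid 412, Kwame 11. Eliminate Kwame.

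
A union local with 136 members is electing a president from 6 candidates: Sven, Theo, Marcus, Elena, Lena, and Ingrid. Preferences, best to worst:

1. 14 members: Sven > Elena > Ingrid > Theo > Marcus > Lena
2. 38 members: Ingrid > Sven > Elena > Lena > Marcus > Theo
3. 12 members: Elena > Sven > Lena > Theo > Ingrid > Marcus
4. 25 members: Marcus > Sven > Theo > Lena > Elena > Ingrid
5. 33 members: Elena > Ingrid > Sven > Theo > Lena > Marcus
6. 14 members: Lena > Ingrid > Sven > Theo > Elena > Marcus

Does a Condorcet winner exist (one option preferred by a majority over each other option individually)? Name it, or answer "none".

Checking pairwise contests:
Ingrid beats Sven 85–51.
Sven beats Theo 136–0.
Sven beats Marcus 111–25.
Sven beats Elena 91–45.
Sven beats Lena 122–14.
Elena beats Ingrid 84–52.
Every option loses at least one head-to-head, so there is no Condorcet winner.

none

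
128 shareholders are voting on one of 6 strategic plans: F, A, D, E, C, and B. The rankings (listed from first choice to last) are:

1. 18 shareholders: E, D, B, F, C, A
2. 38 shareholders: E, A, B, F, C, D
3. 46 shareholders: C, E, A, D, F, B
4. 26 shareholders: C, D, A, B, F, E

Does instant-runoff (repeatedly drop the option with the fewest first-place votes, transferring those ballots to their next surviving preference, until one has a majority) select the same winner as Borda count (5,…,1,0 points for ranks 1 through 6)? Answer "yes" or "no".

no

Instant-runoff — R1 F 0, A 0, D 0, E 56, C 72, B 0 (C winner). Winner: C.
Borda — scores: F 184, A 368, D 268, E 464, C 416, B 220. Winner: E.
The two methods disagree.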